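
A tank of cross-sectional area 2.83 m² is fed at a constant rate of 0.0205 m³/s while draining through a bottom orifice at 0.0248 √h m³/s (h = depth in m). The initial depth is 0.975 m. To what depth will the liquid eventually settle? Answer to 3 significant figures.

A dh/dt = Q_in − 0.0248 √h. Steady state requires inflow = outflow:
Q_in = 0.0248 √h_ss ⇒ √h_ss = 0.0205/0.0248 = 0.82661.
h_ss = 0.82661² = 0.68329 m. (Since h₀ = 0.975 m > h_ss, the level will fall toward this value.)

0.683 m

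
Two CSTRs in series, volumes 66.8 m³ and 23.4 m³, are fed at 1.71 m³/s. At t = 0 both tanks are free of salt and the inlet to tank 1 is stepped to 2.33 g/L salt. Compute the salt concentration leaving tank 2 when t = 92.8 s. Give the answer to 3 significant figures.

Species balance on tank i: dCᵢ/dt = (Cᵢ₋₁ − Cᵢ)/τᵢ with τᵢ = Vᵢ/Q.
τ₁ = 66.8/1.71 = 39.064 s; τ₂ = 23.4/1.71 = 13.684 s.
Tank 1: C₁ = C_in(1 − e^(−t/τ₁)). Tank 2 (τ₁ ≠ τ₂): C₂ = C_in[1 − (τ₁ e^(−t/τ₁) − τ₂ e^(−t/τ₂))/(τ₁ − τ₂)].
At t = 92.8: e^(−t/τ₁) = 0.092962, e^(−t/τ₂) = 0.0011345.
C₂ = 2.33·[1 − (39.064·0.092962 − 13.684·0.0011345)/(25.380)] = 2.33·0.85753 = 1.9980 g/L.

2.00 g/L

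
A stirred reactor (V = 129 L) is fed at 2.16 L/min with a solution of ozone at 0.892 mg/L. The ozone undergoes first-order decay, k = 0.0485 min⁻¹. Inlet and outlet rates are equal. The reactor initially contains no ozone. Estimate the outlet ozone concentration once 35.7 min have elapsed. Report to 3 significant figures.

0.207 mg/L

V dC/dt = Q(C_in − C) − k V C.
This is linear with rate a = Q/V + k = 0.065244 min⁻¹.
C_ss = Q C_in/(Q + kV) = 0.22892 mg/L; C(t) = C_ss + (C₀ − C_ss) e^(−a t).
C(35.7) = 0.22892 + (-0.22892)·e^(−0.065244·35.7) = 0.22892 + (-0.22892)·0.097372 = 0.20663 mg/L.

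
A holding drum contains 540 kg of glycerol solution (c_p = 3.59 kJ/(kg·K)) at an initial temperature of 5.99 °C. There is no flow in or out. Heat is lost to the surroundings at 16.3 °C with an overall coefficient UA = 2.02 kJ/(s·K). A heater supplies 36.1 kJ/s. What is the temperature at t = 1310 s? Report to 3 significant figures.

27.0 °C

M c_p dT/dt = −UA(T − T_amb) + Q̇.
dT/dt = (T_ss − T)/τ with T_ss = T_amb + Q̇/UA = 16.3 + 36.1/2.02 = 34.171 °C, τ = M c_p/UA = 540·3.59/2.02 = 959.70 s.
Integrating: T(t) = T_ss + (T₀ − T_ss) e^(−t/τ).
T(1310) = 34.171 + (-28.181)·0.25538 = 26.974 °C.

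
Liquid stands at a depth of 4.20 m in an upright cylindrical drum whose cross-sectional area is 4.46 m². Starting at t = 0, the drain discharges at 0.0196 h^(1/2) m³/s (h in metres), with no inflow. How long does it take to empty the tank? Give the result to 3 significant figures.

With no inflow, A dh/dt = −0.0196 √h.
This is separable: 2 d(√h)/dt = −0.0196/A, so √h = √h₀ − (0.0196/(2A)) t.
Set h = 0: 2√h₀ = (0.0196/A) t_empty ⇒ t_empty = 2A√h₀/0.0196.
t_empty = 2·4.46·√4.20/0.0196 = 8.9200·2.0494/0.0196 = 932.68 s.

933 s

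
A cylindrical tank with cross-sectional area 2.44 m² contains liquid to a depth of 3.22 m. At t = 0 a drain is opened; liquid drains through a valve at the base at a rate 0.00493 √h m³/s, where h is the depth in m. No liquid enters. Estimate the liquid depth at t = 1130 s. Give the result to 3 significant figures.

Volume balance on the tank: A dh/dt = −0.00493 √h.
This is separable: 2 d(√h)/dt = −0.00493/A, so √h = √h₀ − (0.00493/(2A)) t.
√h = √3.22 − 0.00493·1130/(2·2.44) = 1.7944 − 1.1416 = 0.65286.
h = 0.65286² = 0.42622 m.

0.426 m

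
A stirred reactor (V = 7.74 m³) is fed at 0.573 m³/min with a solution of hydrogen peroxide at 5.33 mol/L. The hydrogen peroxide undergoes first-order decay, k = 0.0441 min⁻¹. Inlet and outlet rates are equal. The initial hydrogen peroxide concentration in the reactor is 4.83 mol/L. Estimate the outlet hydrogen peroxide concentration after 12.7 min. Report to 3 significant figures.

V dC/dt = Q(C_in − C) − k V C.
This is linear with rate a = Q/V + k = 0.11813 min⁻¹.
C_ss = Q C_in/(Q + kV) = 3.3402 mol/L; C(t) = C_ss + (C₀ − C_ss) e^(−a t).
C(12.7) = 3.3402 + (1.4898)·e^(−0.11813·12.7) = 3.3402 + (1.4898)·0.22307 = 3.6726 mol/L.

3.67 mol/L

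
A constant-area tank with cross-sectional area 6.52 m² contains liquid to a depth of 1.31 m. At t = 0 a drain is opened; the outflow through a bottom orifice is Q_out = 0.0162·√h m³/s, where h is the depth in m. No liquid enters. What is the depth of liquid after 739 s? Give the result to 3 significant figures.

A dh/dt = −Q_out = −0.0162 √h.
This is separable: 2 d(√h)/dt = −0.0162/A, so √h = √h₀ − (0.0162/(2A)) t.
√h = √1.31 − 0.0162·739/(2·6.52) = 1.1446 − 0.91808 = 0.22647.
h = 0.22647² = 0.051288 m.

0.0513 m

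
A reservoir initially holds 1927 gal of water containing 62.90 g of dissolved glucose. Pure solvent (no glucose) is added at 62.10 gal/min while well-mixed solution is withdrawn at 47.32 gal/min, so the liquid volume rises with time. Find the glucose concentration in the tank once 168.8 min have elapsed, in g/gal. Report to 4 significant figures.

Total volume: dV/dt = Q_in − Q_out = 14.7800 gal/min, so V(t) = 1927 + 14.7800 t and V(168.8) = 4421.86 gal.
Solute balance: dm/dt = 0 − Q_out C = −Q_out m/V(t).
Separate: dm/m = −Q_out dt/V(t) ⇒ ln(m/m₀) = −(Q_out/(Q_in−Q_out)) ln(V/V₀).
m = m₀ (V₀/V)^(Q_out/(Q_in−Q_out)) = 62.90 × (1927/4421.86)^(3.20162) = 4.40300 g.
C = m/V = 4.40300/4421.86 = 0.000995735 g/gal.

0.0009957 g/gal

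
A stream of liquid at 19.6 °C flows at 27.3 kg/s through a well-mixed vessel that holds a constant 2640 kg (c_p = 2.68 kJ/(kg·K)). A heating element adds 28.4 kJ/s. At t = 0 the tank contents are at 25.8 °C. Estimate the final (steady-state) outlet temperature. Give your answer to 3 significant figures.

M c_p dT/dt = ṁ c_p (T_in − T) + Q̇.
At steady state dT/dt = 0 ⇒ T_ss = T_in + Q̇/(ṁ c_p) = 19.6 + 28.4/(27.3·2.68) = 19.988 °C.

20.0 °C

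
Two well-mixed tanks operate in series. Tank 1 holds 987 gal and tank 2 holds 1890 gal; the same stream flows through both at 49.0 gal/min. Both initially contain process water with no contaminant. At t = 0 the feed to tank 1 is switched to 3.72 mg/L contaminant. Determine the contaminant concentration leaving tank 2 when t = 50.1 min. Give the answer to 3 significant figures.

Each tank obeys Vᵢ dCᵢ/dt = Q(Cᵢ₋₁ − Cᵢ), so τᵢ = Vᵢ/Q.
τ₁ = 987/49.0 = 20.143 min; τ₂ = 1890/49.0 = 38.571 min.
Tank 1: C₁ = C_in(1 − e^(−t/τ₁)). Tank 2 (τ₁ ≠ τ₂): C₂ = C_in[1 − (τ₁ e^(−t/τ₁) − τ₂ e^(−t/τ₂))/(τ₁ − τ₂)].
At t = 50.1: e^(−t/τ₁) = 0.083140, e^(−t/τ₂) = 0.27283.
C₂ = 3.72·[1 − (20.143·0.083140 − 38.571·0.27283)/(-18.429)] = 3.72·0.51982 = 1.9337 mg/L.

1.93 mg/L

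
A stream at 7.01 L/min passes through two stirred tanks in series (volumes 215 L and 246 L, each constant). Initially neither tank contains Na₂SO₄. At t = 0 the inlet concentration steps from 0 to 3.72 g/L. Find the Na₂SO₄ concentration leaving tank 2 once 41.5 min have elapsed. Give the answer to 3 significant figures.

1.34 g/L

Time constants: τᵢ = Vᵢ/Q for each well-mixed tank.
τ₁ = 215/7.01 = 30.670 min; τ₂ = 246/7.01 = 35.093 min.
Solving the cascade with C₁(0)=C₂(0)=0 gives C₂(t) = C_in[1 − (τ₁ e^(−t/τ₁) − τ₂ e^(−t/τ₂))/(τ₁ − τ₂)].
At t = 41.5: e^(−t/τ₁) = 0.25844, e^(−t/τ₂) = 0.30649.
C₂ = 3.72·[1 − (30.670·0.25844 − 35.093·0.30649)/(-4.4223)] = 3.72·0.36028 = 1.3403 g/L.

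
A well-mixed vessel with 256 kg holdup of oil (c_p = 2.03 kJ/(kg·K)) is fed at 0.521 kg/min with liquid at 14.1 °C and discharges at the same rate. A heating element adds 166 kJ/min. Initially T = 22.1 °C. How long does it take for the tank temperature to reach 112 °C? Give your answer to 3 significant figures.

455 min

M c_p dT/dt = ṁ c_p (T_in − T) + Q̇.
τ = M/ṁ = 491.36 min; T_ss = T_in + Q̇/(ṁ c_p) = 171.05 °C.
T(t) = T_ss + (T₀ − T_ss) e^(−t/τ). Set T = 112:
e^(−t/τ) = (112 − 171.05)/(22.1 − 171.05) = 0.39646
t = −491.36 · ln(0.39646) = 454.60 min.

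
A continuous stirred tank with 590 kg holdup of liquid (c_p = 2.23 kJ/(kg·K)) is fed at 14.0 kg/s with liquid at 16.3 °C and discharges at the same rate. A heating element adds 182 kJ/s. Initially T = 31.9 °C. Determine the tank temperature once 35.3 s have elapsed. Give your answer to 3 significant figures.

M c_p dT/dt = ṁ c_p (T_in − T) + Q̇.
τ = M/ṁ = 42.143 s; T_ss = T_in + Q̇/(ṁ c_p) = 16.3 + 182/(14.0·2.23) = 22.130 °C.
T approaches T_ss exponentially: T(t) = T_ss + (T₀ − T_ss) e^(−t/τ).
T(35.3) = 22.130 + (9.7704)·e^(−35.3/42.143) = 22.130 + (9.7704)·0.43274 = 26.358 °C.

26.4 °C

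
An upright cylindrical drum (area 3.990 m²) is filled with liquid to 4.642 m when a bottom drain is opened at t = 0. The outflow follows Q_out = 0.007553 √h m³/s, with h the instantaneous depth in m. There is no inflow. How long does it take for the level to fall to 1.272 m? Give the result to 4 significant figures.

Unsteady balance on liquid volume: A dh/dt = −0.007553 √h.
∫ h^(−1/2) dh = −(0.007553/A) ∫ dt, giving 2√h = 2√h₀ − (0.007553/A) t.
t = 2A(√h₀ − √h)/0.007553 = 2·3.990·(√4.642 − √1.272)/0.007553
  = 7.98000 × (2.15453 − 1.12783) / 0.007553 = 1084.74 s.

1085 s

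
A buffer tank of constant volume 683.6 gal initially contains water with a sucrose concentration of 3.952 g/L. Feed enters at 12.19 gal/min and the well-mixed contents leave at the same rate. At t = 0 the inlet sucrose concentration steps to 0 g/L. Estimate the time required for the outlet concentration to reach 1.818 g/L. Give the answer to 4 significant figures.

43.54 min

Species balance: V dC/dt = Q(C_in − C) ⇒ τ = V/Q = 56.0788 min.
C(t) = C_in + (C₀ − C_in) e^(−t/τ). Set C = 1.818 and solve for t:
e^(−t/τ) = (C − C_in)/(C₀ − C_in) = (1.818 − 0)/(3.952 − 0) = 0.460020
t = −τ ln(…) = 56.0788 × 0.776485 = 43.5443 min.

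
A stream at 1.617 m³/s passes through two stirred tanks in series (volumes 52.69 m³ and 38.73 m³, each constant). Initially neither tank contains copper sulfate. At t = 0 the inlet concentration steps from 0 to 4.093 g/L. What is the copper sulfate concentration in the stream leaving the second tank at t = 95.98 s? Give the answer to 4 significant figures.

Time constants: τᵢ = Vᵢ/Q for each well-mixed tank.
τ₁ = 52.69/1.617 = 32.5850 s; τ₂ = 38.73/1.617 = 23.9518 s.
Tank 1: C₁ = C_in(1 − e^(−t/τ₁)). Tank 2 (τ₁ ≠ τ₂): C₂ = C_in[1 − (τ₁ e^(−t/τ₁) − τ₂ e^(−t/τ₂))/(τ₁ − τ₂)].
At t = 95.98: e^(−t/τ₁) = 0.0525745, e^(−t/τ₂) = 0.0181839.
C₂ = 4.093·[1 − (32.5850·0.0525745 − 23.9518·0.0181839)/(8.63327)] = 4.093·0.852014 = 3.48729 g/L.

3.487 g/L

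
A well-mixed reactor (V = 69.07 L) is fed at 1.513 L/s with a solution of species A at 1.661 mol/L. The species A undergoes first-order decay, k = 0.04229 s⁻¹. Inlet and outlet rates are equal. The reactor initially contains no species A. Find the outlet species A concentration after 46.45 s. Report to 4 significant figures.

Species balance: V dC/dt = Q C_in − Q C − k V C.
dC/dt = (Q/V) C_in − (Q/V + k) C; effective rate a = Q/V + k = 0.0219053 + 0.04229 = 0.0641953 s⁻¹.
C_ss = Q C_in/(Q + kV) = 0.566782 mol/L; C(t) = C_ss + (C₀ − C_ss) e^(−a t).
C(46.45) = 0.566782 + (-0.566782)·e^(−0.0641953·46.45) = 0.566782 + (-0.566782)·0.0506978 = 0.538047 mol/L.

0.5380 mol/L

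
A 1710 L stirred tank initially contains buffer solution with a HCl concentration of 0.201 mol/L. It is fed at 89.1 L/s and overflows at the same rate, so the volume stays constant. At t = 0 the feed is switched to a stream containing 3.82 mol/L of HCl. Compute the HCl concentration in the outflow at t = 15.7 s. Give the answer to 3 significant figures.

Accumulation = in − out for the solute gives V dC/dt = Q(C_in − C).
So dC/dt = (C_in − C)/τ with τ = V/Q = 1710/89.1 = 19.192 s.
This is linear first-order; C(t) = C_in + (C₀ − C_in) e^(−t/τ).
C(15.7) = 3.82 + (0.201 − 3.82)·e^(−15.7/19.192) = 3.82 + (-3.6190)·0.44129 = 2.2230 mol/L.

2.22 mol/L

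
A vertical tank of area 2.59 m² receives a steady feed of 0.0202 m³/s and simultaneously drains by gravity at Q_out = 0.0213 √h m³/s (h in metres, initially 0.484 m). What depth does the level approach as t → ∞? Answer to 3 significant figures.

A dh/dt = Q_in − 0.0213 √h. Steady state requires inflow = outflow:
Q_in = 0.0213 √h_ss ⇒ √h_ss = 0.0202/0.0213 = 0.94836.
h_ss = 0.94836² = 0.89938 m. (Since h₀ = 0.484 m < h_ss, the level will rise toward this value.)

0.899 m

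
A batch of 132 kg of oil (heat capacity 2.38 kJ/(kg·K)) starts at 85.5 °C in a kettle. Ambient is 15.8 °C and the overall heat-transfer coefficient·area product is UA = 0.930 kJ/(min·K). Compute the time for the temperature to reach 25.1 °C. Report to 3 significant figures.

Lumped-capacitance energy balance: M c_p dT/dt = UA(T_amb − T).
τ = M c_p/UA = 337.81 min; T_ss = T_amb = 15.800 °C.
T(t) = T_ss + (T₀ − T_ss)e^(−t/τ); set T = 25.1:
t = −τ ln[(T − T_ss)/(T₀ − T_ss)] = −337.81 · ln(0.13343) = 680.40 min.

680 min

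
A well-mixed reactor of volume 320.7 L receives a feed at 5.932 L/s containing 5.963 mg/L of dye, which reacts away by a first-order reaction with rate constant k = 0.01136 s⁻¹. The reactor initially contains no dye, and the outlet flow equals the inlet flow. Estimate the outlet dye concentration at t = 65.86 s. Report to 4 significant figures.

3.177 mg/L

V dC/dt = Q(C_in − C) − k V C.
dC/dt = (Q/V) C_in − (Q/V + k) C; effective rate a = Q/V + k = 0.0184970 + 0.01136 = 0.0298570 s⁻¹.
C_ss = Q C_in/(Q + kV) = 3.69420 mg/L; C(t) = C_ss + (C₀ − C_ss) e^(−a t).
C(65.86) = 3.69420 + (-3.69420)·e^(−0.0298570·65.86) = 3.69420 + (-3.69420)·0.139962 = 3.17715 mg/L.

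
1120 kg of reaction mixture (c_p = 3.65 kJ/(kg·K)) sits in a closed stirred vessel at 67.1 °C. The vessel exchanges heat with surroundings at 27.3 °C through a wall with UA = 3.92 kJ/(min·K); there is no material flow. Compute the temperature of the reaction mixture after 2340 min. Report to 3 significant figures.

31.5 °C

Energy balance: M c_p dT/dt = −UA(T − T_amb).
dT/dt = (T_ss − T)/τ with T_ss = T_amb = 27.300 °C, τ = M c_p/UA = 1120·3.65/3.92 = 1042.9 min.
Integrating: T(t) = T_ss + (T₀ − T_ss) e^(−t/τ).
T(2340) = 27.300 + (39.800)·0.10605 = 31.521 °C.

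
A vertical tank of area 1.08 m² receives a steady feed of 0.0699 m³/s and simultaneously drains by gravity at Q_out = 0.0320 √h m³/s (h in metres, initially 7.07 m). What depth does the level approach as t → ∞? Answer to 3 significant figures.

4.77 m

A dh/dt = Q_in − 0.0320 √h. Steady state requires inflow = outflow:
Q_in = 0.0320 √h_ss ⇒ √h_ss = 0.0699/0.0320 = 2.1844.
h_ss = 2.1844² = 4.7715 m. (Since h₀ = 7.07 m > h_ss, the level will fall toward this value.)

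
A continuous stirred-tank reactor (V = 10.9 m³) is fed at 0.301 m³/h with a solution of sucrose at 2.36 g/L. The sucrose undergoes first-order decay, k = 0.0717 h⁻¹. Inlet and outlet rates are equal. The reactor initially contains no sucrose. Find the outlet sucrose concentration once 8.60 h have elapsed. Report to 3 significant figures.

0.377 g/L

V dC/dt = Q(C_in − C) − k V C.
This is linear with rate a = Q/V + k = 0.099315 h⁻¹.
C_ss = Q C_in/(Q + kV) = 0.65620 g/L; C(t) = C_ss + (C₀ − C_ss) e^(−a t).
C(8.60) = 0.65620 + (-0.65620)·e^(−0.099315·8.60) = 0.65620 + (-0.65620)·0.42566 = 0.37688 g/L.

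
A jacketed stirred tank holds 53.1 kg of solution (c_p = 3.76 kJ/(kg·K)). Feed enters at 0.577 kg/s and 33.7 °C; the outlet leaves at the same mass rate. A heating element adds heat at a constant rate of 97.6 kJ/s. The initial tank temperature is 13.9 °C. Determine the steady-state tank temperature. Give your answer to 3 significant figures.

M c_p dT/dt = ṁ c_p (T_in − T) + Q̇.
At steady state dT/dt = 0 ⇒ T_ss = T_in + Q̇/(ṁ c_p) = 33.7 + 97.6/(0.577·3.76) = 78.687 °C.

78.7 °C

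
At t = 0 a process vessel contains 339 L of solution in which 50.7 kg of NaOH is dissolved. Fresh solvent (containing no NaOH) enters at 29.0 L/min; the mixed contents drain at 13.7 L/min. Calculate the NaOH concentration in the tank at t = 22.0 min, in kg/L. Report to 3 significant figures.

Let m(t) be the amount of NaOH. Volume: V(t) = V₀ + (Q_in − Q_out) t = 339 + 15.300 t; V(22.0) = 675.60 L.
No NaOH enters, so dm/dt = −Q_out · (m/V).
Separate: dm/m = −Q_out dt/V(t) ⇒ ln(m/m₀) = −(Q_out/(Q_in−Q_out)) ln(V/V₀).
m = m₀ (V₀/V)^(Q_out/(Q_in−Q_out)) = 50.7 × (339/675.60)^(0.89542) = 27.342 kg.
C = m/V = 27.342/675.60 = 0.040471 kg/L.

0.0405 kg/L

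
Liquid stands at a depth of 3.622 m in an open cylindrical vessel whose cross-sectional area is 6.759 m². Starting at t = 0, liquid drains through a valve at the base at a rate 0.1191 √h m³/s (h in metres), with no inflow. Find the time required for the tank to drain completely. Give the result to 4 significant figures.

A dh/dt = −Q_out = −0.1191 √h.
This is separable: 2 d(√h)/dt = −0.1191/A, so √h = √h₀ − (0.1191/(2A)) t.
Set h = 0: 2√h₀ = (0.1191/A) t_empty ⇒ t_empty = 2A√h₀/0.1191.
t_empty = 2·6.759·√3.622/0.1191 = 13.5180·1.90316/0.1191 = 216.011 s.

216.0 s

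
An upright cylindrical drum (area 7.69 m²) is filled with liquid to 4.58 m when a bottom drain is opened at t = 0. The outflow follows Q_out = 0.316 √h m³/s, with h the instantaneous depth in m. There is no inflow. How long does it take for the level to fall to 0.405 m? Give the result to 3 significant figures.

Mass balance (ρ constant): A dh/dt = −0.316 √h.
Separate and integrate: 2(√h − √h₀) = −(0.316/A) t.
t = 2A(√h₀ − √h)/0.316 = 2·7.69·(√4.58 − √0.405)/0.316
  = 15.380 × (2.1401 − 0.63640) / 0.316 = 73.186 s.

73.2 s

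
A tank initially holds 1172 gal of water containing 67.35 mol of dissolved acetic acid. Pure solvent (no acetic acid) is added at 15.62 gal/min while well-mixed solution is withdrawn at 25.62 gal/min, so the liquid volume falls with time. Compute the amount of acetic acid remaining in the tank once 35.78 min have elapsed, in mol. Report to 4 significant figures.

26.49 mol

Total volume: dV/dt = Q_in − Q_out = -10.0000 gal/min, so V(t) = 1172 − 10.0000 t and V(35.78) = 814.200 gal.
Solute balance: dm/dt = 0 − Q_out C = −Q_out m/V(t).
Separate: dm/m = −Q_out dt/V(t) ⇒ ln(m/m₀) = −(Q_out/(Q_in−Q_out)) ln(V/V₀).
m = m₀ (V₀/V)^(Q_out/(Q_in−Q_out)) = 67.35 × (1172/814.200)^(-2.56200) = 26.4873 mol.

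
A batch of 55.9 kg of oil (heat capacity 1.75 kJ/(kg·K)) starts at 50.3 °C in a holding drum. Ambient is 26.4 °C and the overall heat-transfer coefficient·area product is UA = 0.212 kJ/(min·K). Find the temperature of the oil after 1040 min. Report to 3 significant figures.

Lumped-capacitance energy balance: M c_p dT/dt = UA(T_amb − T).
dT/dt = (T_ss − T)/τ with T_ss = T_amb = 26.400 °C, τ = M c_p/UA = 55.9·1.75/0.212 = 461.44 min.
T approaches T_ss exponentially: T(t) = T_ss + (T₀ − T_ss) e^(−t/τ).
T(1040) = 26.400 + (23.900)·0.10500 = 28.909 °C.

28.9 °C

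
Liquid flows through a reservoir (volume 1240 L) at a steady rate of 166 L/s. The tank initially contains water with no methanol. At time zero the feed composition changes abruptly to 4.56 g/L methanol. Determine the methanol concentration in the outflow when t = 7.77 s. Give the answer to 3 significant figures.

2.95 g/L

Unsteady species balance (constant V, well mixed): V dC/dt = Q(C_in − C).
So dC/dt = (C_in − C)/τ with τ = V/Q = 1240/166 = 7.4699 s.
Solution: C(t) = C_in + (C₀ − C_in) e^(−t/τ).
C(7.77) = 4.56 + (0 − 4.56)·e^(−7.77/7.4699) = 4.56 + (-4.5600)·0.35339 = 2.9485 g/L.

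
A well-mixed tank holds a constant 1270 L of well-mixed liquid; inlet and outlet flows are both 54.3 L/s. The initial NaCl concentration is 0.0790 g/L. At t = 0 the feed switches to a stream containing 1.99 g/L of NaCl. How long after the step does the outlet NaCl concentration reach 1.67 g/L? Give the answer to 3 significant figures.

41.8 s

Transient balance on the dissolved component: V dC/dt = Q(C_in − C), so τ = V/Q = 23.389 s.
C(t) = C_in + (C₀ − C_in) e^(−t/τ). Set C = 1.67 and solve for t:
e^(−t/τ) = (C − C_in)/(C₀ − C_in) = (1.67 − 1.99)/(0.0790 − 1.99) = 0.16745
t = −τ ln(…) = 23.389 × 1.7871 = 41.797 s.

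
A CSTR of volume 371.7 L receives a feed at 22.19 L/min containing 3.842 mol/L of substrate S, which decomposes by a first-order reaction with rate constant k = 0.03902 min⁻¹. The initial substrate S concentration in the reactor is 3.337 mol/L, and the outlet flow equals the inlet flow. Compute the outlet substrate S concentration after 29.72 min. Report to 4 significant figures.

Species balance: V dC/dt = Q C_in − Q C − k V C.
dC/dt = (Q/V) C_in − (Q/V + k) C; effective rate a = Q/V + k = 0.0596987 + 0.03902 = 0.0987187 min⁻¹.
C_ss = Q C_in/(Q + kV) = 2.32339 mol/L; C(t) = C_ss + (C₀ − C_ss) e^(−a t).
C(29.72) = 2.32339 + (1.01361)·e^(−0.0987187·29.72) = 2.32339 + (1.01361)·0.0531882 = 2.37731 mol/L.

2.377 mol/L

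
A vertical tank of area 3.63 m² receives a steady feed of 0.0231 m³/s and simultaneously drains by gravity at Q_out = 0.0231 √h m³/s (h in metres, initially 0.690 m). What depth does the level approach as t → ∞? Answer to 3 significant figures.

Level balance: A dh/dt = 0.0231 − 0.0231 √h. Setting dh/dt = 0:
Q_in = 0.0231 √h_ss ⇒ √h_ss = 0.0231/0.0231 = 1.0000.
h_ss = 1.0000² = 1.0000 m. (Since h₀ = 0.690 m < h_ss, the level will rise toward this value.)

1.00 m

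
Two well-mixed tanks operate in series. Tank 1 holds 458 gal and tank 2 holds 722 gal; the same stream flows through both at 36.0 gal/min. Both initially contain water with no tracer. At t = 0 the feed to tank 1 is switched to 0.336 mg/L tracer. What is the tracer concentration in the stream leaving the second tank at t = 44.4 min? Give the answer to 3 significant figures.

Each tank obeys Vᵢ dCᵢ/dt = Q(Cᵢ₋₁ − Cᵢ), so τᵢ = Vᵢ/Q.
τ₁ = 458/36.0 = 12.722 min; τ₂ = 722/36.0 = 20.056 min.
Tank 1: C₁ = C_in(1 − e^(−t/τ₁)). Tank 2 (τ₁ ≠ τ₂): C₂ = C_in[1 − (τ₁ e^(−t/τ₁) − τ₂ e^(−t/τ₂))/(τ₁ − τ₂)].
At t = 44.4: e^(−t/τ₁) = 0.030502, e^(−t/τ₂) = 0.10928.
C₂ = 0.336·[1 − (12.722·0.030502 − 20.056·0.10928)/(-7.3333)] = 0.336·0.75406 = 0.25336 mg/L.

0.253 mg/L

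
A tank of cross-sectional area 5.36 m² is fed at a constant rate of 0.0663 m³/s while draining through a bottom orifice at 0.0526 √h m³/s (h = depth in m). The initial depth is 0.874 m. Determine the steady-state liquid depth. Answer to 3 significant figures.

Accumulation of liquid (constant cross-section A): A dh/dt = Q_in − 0.0526 √h. At steady state dh/dt = 0:
Q_in = 0.0526 √h_ss ⇒ √h_ss = 0.0663/0.0526 = 1.2605.
h_ss = 1.2605² = 1.5888 m. (Since h₀ = 0.874 m < h_ss, the level will rise toward this value.)

1.59 m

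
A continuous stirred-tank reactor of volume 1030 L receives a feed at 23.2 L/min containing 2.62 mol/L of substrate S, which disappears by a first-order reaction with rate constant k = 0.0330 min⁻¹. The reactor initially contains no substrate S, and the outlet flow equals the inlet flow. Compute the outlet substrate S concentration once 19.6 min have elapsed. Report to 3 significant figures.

Accumulation = in − out − consumed: V dC/dt = Q C_in − Q C − k V C.
dC/dt = (Q/V) C_in − (Q/V + k) C; effective rate a = Q/V + k = 0.022524 + 0.0330 = 0.055524 min⁻¹.
C_ss = Q C_in/(Q + kV) = 1.0628 mol/L; C(t) = C_ss + (C₀ − C_ss) e^(−a t).
C(19.6) = 1.0628 + (-1.0628)·e^(−0.055524·19.6) = 1.0628 + (-1.0628)·0.33680 = 0.70488 mol/L.

0.705 mol/L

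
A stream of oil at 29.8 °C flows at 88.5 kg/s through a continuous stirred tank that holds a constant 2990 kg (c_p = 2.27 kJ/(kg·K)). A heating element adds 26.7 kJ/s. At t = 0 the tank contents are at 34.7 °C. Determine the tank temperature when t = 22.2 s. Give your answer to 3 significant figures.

Heat balance on the well-mixed liquid: M c_p dT/dt = ṁ c_p (T_in − T) + 26.7.
τ = M/ṁ = 33.785 s; T_ss = T_in + Q̇/(ṁ c_p) = 29.8 + 26.7/(88.5·2.27) = 29.933 °C.
Solution: T(t) = T_ss + (T₀ − T_ss) e^(−t/τ).
T(22.2) = 29.933 + (4.7671)·e^(−22.2/33.785) = 29.933 + (4.7671)·0.51836 = 32.404 °C.

32.4 °C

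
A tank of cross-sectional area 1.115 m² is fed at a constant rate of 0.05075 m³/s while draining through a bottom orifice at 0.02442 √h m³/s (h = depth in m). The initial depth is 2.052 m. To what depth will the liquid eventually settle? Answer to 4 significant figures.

A dh/dt = Q_in − 0.02442 √h. Steady state requires inflow = outflow:
Q_in = 0.02442 √h_ss ⇒ √h_ss = 0.05075/0.02442 = 2.07821.
h_ss = 2.07821² = 4.31898 m. (Since h₀ = 2.052 m < h_ss, the level will rise toward this value.)

4.319 m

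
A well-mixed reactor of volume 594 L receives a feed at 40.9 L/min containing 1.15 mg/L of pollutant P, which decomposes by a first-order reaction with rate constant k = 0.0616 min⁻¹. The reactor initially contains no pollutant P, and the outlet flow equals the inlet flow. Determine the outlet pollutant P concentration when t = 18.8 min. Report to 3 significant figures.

0.555 mg/L

Accumulation = in − out − consumed: V dC/dt = Q C_in − Q C − k V C.
dC/dt = (Q/V) C_in − (Q/V + k) C; effective rate a = Q/V + k = 0.068855 + 0.0616 = 0.13046 min⁻¹.
C_ss = Q C_in/(Q + kV) = 0.60698 mg/L; C(t) = C_ss + (C₀ − C_ss) e^(−a t).
C(18.8) = 0.60698 + (-0.60698)·e^(−0.13046·18.8) = 0.60698 + (-0.60698)·0.086073 = 0.55473 mg/L.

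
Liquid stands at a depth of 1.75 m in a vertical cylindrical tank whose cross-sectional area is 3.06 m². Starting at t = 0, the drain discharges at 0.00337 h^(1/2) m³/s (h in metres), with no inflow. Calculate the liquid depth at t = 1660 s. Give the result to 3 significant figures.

0.167 m

With no inflow, A dh/dt = −0.00337 √h.
This is separable: 2 d(√h)/dt = −0.00337/A, so √h = √h₀ − (0.00337/(2A)) t.
√h = √1.75 − 0.00337·1660/(2·3.06) = 1.3229 − 0.91408 = 0.40879.
h = 0.40879² = 0.16711 m.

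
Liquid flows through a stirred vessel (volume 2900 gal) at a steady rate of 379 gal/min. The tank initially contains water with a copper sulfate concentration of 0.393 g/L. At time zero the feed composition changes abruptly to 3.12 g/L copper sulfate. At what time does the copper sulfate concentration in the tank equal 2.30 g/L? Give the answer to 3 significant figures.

9.19 min

Species balance: V dC/dt = Q(C_in − C) ⇒ τ = V/Q = 7.6517 min.
C(t) = C_in + (C₀ − C_in) e^(−t/τ). Set C = 2.30 and solve for t:
e^(−t/τ) = (C − C_in)/(C₀ − C_in) = (2.30 − 3.12)/(0.393 − 3.12) = 0.30070
t = −τ ln(…) = 7.6517 × 1.2017 = 9.1947 min.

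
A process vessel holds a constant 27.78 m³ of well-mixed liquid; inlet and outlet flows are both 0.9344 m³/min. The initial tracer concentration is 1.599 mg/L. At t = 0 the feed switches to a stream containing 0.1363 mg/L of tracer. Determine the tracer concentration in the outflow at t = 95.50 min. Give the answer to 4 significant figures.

Unsteady species balance (constant V, well mixed): V dC/dt = Q(C_in − C).
Time constant τ = V/Q = 27.78/0.9344 = 29.7303 min.
C approaches C_in exponentially: C(t) = C_in + (C₀ − C_in) e^(−t/τ).
C(95.50) = 0.1363 + (1.599 − 0.1363)·e^(−95.50/29.7303) = 0.1363 + (1.46270)·0.0402675 = 0.195199 mg/L.

0.1952 mg/L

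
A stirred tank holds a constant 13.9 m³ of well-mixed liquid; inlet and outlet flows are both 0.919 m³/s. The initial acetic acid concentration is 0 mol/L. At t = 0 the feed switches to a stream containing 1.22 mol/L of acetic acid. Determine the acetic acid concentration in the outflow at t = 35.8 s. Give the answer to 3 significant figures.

1.11 mol/L

Unsteady species balance (constant V, well mixed): V dC/dt = Q(C_in − C).
Time constant τ = V/Q = 13.9/0.919 = 15.125 s.
This is linear first-order; C(t) = C_in + (C₀ − C_in) e^(−t/τ).
C(35.8) = 1.22 + (0 − 1.22)·e^(−35.8/15.125) = 1.22 + (-1.2200)·0.093769 = 1.1056 mol/L.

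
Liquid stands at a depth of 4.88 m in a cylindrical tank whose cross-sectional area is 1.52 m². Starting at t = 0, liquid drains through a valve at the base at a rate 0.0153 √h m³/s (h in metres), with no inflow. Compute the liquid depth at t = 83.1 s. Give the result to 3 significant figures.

3.21 m

A dh/dt = −Q_out = −0.0153 √h.
∫ h^(−1/2) dh = −(0.0153/A) ∫ dt, giving 2√h = 2√h₀ − (0.0153/A) t.
√h = √4.88 − 0.0153·83.1/(2·1.52) = 2.2091 − 0.41823 = 1.7908.
h = 1.7908² = 3.2071 m.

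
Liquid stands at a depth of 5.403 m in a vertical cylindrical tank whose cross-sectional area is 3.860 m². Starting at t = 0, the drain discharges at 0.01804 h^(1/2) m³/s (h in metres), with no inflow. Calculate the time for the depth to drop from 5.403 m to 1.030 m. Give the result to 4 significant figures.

560.4 s

A dh/dt = −Q_out = −0.01804 √h.
Separate and integrate: 2(√h − √h₀) = −(0.01804/A) t.
t = 2A(√h₀ − √h)/0.01804 = 2·3.860·(√5.403 − √1.030)/0.01804
  = 7.72000 × (2.32444 − 1.01489) / 0.01804 = 560.404 s.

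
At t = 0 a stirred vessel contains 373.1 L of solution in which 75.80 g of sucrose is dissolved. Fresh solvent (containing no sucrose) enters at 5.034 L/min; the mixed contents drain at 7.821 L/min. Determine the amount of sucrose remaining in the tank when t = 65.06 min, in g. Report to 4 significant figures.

11.71 g

Total volume: dV/dt = Q_in − Q_out = -2.78700 L/min, so V(t) = 373.1 − 2.78700 t and V(65.06) = 191.778 L.
Solute balance: dm/dt = 0 − Q_out C = −Q_out m/V(t).
Separate: dm/m = −Q_out dt/V(t) ⇒ ln(m/m₀) = −(Q_out/(Q_in−Q_out)) ln(V/V₀).
m = m₀ (V₀/V)^(Q_out/(Q_in−Q_out)) = 75.80 × (373.1/191.778)^(-2.80624) = 11.7109 g.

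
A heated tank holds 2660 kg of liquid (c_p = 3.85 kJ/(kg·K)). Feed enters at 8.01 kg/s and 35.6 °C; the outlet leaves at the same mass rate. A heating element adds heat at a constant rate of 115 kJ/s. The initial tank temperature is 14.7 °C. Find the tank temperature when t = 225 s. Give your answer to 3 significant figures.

M c_p dT/dt = ṁ c_p (T_in − T) + Q̇.
Rearrange: dT/dt = (T_ss − T)/τ with τ = M/ṁ = 332.08 s and T_ss = T_in + Q̇/(ṁ c_p) = 39.329 °C.
Solution: T(t) = T_ss + (T₀ − T_ss) e^(−t/τ).
T(225) = 39.329 + (-24.629)·e^(−225/332.08) = 39.329 + (-24.629)·0.50787 = 26.821 °C.

26.8 °C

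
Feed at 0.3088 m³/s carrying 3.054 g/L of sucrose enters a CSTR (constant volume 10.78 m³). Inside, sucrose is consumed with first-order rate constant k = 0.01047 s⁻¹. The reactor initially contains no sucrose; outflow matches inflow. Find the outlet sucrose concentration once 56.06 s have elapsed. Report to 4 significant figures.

V dC/dt = Q(C_in − C) − k V C.
dC/dt = (Q/V) C_in − (Q/V + k) C; effective rate a = Q/V + k = 0.0286456 + 0.01047 = 0.0391156 s⁻¹.
C_ss = Q C_in/(Q + kV) = 2.23654 g/L; C(t) = C_ss + (C₀ − C_ss) e^(−a t).
C(56.06) = 2.23654 + (-2.23654)·e^(−0.0391156·56.06) = 2.23654 + (-2.23654)·0.111601 = 1.98694 g/L.

1.987 g/L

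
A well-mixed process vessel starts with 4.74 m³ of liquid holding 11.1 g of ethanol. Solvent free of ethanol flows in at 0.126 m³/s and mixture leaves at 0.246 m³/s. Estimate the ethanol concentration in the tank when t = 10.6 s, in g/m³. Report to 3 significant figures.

Total volume: dV/dt = Q_in − Q_out = -0.12000 m³/s, so V(t) = 4.74 − 0.12000 t and V(10.6) = 3.4680 m³.
Solute balance: dm/dt = 0 − Q_out C = −Q_out m/V(t).
dm/m = −Q_out dt/(V₀ − 0.12000 t); integrating gives ln(m/m₀) = −(Q_out/(Q_in−Q_out)) ln(V/V₀).
m = m₀ (V₀/V)^(Q_out/(Q_in−Q_out)) = 11.1 × (4.74/3.4680)^(-2.0500) = 5.8498 g.
C = m/V = 5.8498/3.4680 = 1.6868 g/m³.

1.69 g/m³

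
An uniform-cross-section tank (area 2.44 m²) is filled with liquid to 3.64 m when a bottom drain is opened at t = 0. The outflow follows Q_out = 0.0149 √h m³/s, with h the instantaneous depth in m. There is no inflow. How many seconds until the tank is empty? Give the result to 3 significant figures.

625 s

A dh/dt = −Q_out = −0.0149 √h.
∫ h^(−1/2) dh = −(0.0149/A) ∫ dt, giving 2√h = 2√h₀ − (0.0149/A) t.
Tank is empty when √h = 0: t_empty = 2A√h₀/0.0149.
t_empty = 2·2.44·√3.64/0.0149 = 4.8800·1.9079/0.0149 = 624.86 s.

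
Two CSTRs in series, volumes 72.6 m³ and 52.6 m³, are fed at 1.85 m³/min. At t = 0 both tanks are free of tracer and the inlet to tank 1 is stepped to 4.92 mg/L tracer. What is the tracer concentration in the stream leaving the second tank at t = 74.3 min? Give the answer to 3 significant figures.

Each tank obeys Vᵢ dCᵢ/dt = Q(Cᵢ₋₁ − Cᵢ), so τᵢ = Vᵢ/Q.
τ₁ = 72.6/1.85 = 39.243 min; τ₂ = 52.6/1.85 = 28.432 min.
Tank 1: C₁ = C_in(1 − e^(−t/τ₁)). Tank 2 (τ₁ ≠ τ₂): C₂ = C_in[1 − (τ₁ e^(−t/τ₁) − τ₂ e^(−t/τ₂))/(τ₁ − τ₂)].
At t = 74.3: e^(−t/τ₁) = 0.15057, e^(−t/τ₂) = 0.073299.
C₂ = 4.92·[1 − (39.243·0.15057 − 28.432·0.073299)/(10.811)] = 4.92·0.64620 = 3.1793 mg/L.

3.18 mg/L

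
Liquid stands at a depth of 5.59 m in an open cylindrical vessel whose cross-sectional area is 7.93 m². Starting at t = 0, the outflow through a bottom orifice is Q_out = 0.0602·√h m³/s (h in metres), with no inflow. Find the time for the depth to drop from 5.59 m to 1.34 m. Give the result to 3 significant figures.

Unsteady balance on liquid volume: A dh/dt = −0.0602 √h.
Separate and integrate: 2(√h − √h₀) = −(0.0602/A) t.
t = 2A(√h₀ − √h)/0.0602 = 2·7.93·(√5.59 − √1.34)/0.0602
  = 15.860 × (2.3643 − 1.1576) / 0.0602 = 317.92 s.

318 s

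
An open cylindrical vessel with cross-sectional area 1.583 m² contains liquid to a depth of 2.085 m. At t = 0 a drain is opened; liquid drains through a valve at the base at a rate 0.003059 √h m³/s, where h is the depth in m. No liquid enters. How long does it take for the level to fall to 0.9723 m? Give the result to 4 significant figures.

473.9 s

A dh/dt = −Q_out = −0.003059 √h.
Separate and integrate: 2(√h − √h₀) = −(0.003059/A) t.
t = 2A(√h₀ − √h)/0.003059 = 2·1.583·(√2.085 − √0.9723)/0.003059
  = 3.16600 × (1.44395 − 0.986053) / 0.003059 = 473.917 s.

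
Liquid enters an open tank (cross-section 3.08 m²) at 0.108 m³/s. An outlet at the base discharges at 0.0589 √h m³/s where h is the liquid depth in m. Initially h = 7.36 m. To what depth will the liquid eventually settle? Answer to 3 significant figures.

3.36 m

Level balance: A dh/dt = 0.108 − 0.0589 √h. Setting dh/dt = 0:
Q_in = 0.0589 √h_ss ⇒ √h_ss = 0.108/0.0589 = 1.8336.
h_ss = 1.8336² = 3.3621 m. (Since h₀ = 7.36 m > h_ss, the level will fall toward this value.)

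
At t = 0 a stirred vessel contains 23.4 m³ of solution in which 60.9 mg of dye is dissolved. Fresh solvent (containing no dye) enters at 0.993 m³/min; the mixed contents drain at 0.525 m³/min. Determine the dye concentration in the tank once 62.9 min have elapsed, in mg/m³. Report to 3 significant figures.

Total volume: dV/dt = Q_in − Q_out = 0.46800 m³/min, so V(t) = 23.4 + 0.46800 t and V(62.9) = 52.837 m³.
Solute balance: dm/dt = 0 − Q_out C = −Q_out m/V(t).
dm/m = −Q_out dt/(V₀ + 0.46800 t); integrating gives ln(m/m₀) = −(Q_out/(Q_in−Q_out)) ln(V/V₀).
m = m₀ (V₀/V)^(Q_out/(Q_in−Q_out)) = 60.9 × (23.4/52.837)^(1.1218) = 24.424 mg.
C = m/V = 24.424/52.837 = 0.46224 mg/m³.

0.462 mg/m³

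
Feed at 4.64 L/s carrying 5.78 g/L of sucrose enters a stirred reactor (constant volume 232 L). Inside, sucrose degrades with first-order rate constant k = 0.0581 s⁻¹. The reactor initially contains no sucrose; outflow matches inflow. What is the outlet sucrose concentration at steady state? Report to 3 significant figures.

V dC/dt = Q(C_in − C) − k V C.
At steady state: 0 = Q C_in − (Q + kV) C_ss, so C_ss = Q C_in/(Q + kV).
C_ss = 4.64·5.78/(4.64 + 0.0581·232) = 26.819/18.119 = 1.4802 g/L.

1.48 g/L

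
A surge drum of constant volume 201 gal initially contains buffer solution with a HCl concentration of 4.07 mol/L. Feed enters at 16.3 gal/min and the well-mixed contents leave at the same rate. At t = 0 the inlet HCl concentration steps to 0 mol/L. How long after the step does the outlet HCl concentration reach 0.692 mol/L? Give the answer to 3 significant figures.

Transient balance on the dissolved component: V dC/dt = Q(C_in − C), so τ = V/Q = 12.331 min.
C(t) = C_in + (C₀ − C_in) e^(−t/τ). Set C = 0.692 and solve for t:
e^(−t/τ) = (C − C_in)/(C₀ − C_in) = (0.692 − 0)/(4.07 − 0) = 0.17002
t = −τ ln(…) = 12.331 × 1.7718 = 21.849 min.

21.8 min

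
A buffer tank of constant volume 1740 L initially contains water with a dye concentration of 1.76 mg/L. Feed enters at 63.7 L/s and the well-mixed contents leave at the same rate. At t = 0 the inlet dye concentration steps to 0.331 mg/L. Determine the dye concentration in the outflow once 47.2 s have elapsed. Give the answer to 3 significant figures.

Accumulation = in − out for the solute gives V dC/dt = Q(C_in − C).
Rewrite as dC/dt + C/τ = C_in/τ, τ = V/Q = 27.316 s.
Solution: C(t) = C_in + (C₀ − C_in) e^(−t/τ).
C(47.2) = 0.331 + (1.76 − 0.331)·e^(−47.2/27.316) = 0.331 + (1.4290)·0.17765 = 0.58486 mg/L.

0.585 mg/L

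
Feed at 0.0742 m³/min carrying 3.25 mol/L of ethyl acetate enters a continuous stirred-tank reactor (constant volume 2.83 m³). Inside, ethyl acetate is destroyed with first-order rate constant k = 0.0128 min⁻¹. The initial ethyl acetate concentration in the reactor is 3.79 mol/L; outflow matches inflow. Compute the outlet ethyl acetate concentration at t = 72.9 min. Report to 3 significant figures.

2.28 mol/L

Species balance: V dC/dt = Q C_in − Q C − k V C.
This is linear with rate a = Q/V + k = 0.039019 min⁻¹.
C_ss = Q C_in/(Q + kV) = 2.1839 mol/L; C(t) = C_ss + (C₀ − C_ss) e^(−a t).
C(72.9) = 2.1839 + (1.6061)·e^(−0.039019·72.9) = 2.1839 + (1.6061)·0.058164 = 2.2773 mol/L.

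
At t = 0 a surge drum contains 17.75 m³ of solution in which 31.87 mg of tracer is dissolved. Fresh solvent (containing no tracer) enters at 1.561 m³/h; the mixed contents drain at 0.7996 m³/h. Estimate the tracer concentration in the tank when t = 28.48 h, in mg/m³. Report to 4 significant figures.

Let m(t) be the amount of tracer. Volume: V(t) = V₀ + (Q_in − Q_out) t = 17.75 + 0.761400 t; V(28.48) = 39.4347 m³.
Species balance (pure solvent in): dm/dt = −Q_out · m/V(t).
Separate: dm/m = −Q_out dt/V(t) ⇒ ln(m/m₀) = −(Q_out/(Q_in−Q_out)) ln(V/V₀).
m = m₀ (V₀/V)^(Q_out/(Q_in−Q_out)) = 31.87 × (17.75/39.4347)^(1.05017) = 13.7819 mg.
C = m/V = 13.7819/39.4347 = 0.349487 mg/m³.

0.3495 mg/m³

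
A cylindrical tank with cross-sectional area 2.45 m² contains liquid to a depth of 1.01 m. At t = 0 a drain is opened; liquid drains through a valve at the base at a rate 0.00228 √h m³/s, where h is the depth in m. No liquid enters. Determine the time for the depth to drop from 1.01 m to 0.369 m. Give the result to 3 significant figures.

854 s

With no inflow, A dh/dt = −0.00228 √h.
∫ h^(−1/2) dh = −(0.00228/A) ∫ dt, giving 2√h = 2√h₀ − (0.00228/A) t.
t = 2A(√h₀ − √h)/0.00228 = 2·2.45·(√1.01 − √0.369)/0.00228
  = 4.9000 × (1.0050 − 0.60745) / 0.00228 = 854.35 s.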